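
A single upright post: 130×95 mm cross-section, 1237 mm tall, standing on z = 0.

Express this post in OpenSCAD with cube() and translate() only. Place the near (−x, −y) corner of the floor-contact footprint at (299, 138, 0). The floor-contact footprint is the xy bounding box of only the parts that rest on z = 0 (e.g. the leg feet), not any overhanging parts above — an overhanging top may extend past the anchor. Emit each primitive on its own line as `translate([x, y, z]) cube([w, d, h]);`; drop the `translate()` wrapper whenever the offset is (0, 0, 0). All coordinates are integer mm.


translate([299, 138, 0]) cube([130, 95, 1237]);


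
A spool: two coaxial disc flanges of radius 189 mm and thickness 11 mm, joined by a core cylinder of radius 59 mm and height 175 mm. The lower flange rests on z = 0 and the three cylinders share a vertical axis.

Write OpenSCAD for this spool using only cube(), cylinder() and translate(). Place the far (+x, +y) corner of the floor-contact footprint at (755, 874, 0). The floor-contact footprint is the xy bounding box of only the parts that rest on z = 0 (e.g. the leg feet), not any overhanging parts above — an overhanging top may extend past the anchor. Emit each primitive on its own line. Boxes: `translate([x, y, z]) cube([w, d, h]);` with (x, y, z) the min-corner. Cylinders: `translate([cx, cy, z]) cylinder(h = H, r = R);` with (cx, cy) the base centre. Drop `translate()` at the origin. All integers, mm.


translate([566, 685, 0]) cylinder(h = 11, r = 189);
translate([566, 685, 11]) cylinder(h = 175, r = 59);
translate([566, 685, 186]) cylinder(h = 11, r = 189);


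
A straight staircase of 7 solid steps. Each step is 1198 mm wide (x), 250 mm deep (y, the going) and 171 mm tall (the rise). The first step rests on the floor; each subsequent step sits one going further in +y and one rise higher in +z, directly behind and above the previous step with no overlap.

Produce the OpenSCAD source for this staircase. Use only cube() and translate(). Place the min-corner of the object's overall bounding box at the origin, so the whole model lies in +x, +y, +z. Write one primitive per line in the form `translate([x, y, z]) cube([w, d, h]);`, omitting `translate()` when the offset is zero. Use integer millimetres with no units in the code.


cube([1198, 250, 171]);
translate([0, 250, 171]) cube([1198, 250, 171]);
translate([0, 500, 342]) cube([1198, 250, 171]);
translate([0, 750, 513]) cube([1198, 250, 171]);
translate([0, 1000, 684]) cube([1198, 250, 171]);
translate([0, 1250, 855]) cube([1198, 250, 171]);
translate([0, 1500, 1026]) cube([1198, 250, 171]);


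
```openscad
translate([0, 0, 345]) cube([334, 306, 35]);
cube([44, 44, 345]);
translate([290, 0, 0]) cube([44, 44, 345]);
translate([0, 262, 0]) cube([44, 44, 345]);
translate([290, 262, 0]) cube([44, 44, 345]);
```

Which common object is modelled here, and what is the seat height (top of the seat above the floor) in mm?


A stool. The seat height is 380 mm.

A 334×306×35 slab at z = 345 on four corner posts — a stool. The seat top is 345 + 35 = 380 mm.


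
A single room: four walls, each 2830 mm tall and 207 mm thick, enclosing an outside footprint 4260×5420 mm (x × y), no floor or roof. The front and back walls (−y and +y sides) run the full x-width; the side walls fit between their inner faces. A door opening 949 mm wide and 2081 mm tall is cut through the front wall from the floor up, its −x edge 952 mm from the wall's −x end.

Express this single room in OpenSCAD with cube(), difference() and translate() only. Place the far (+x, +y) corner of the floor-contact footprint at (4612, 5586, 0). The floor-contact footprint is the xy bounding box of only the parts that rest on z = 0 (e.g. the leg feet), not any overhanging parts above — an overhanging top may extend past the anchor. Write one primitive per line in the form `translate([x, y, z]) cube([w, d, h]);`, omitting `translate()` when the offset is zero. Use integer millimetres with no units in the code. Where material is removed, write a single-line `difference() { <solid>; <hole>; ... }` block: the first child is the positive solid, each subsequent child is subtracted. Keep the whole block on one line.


difference() { translate([352, 166, 0]) cube([4260, 207, 2830]); translate([1304, 166, 0]) cube([949, 207, 2081]); }
translate([352, 5379, 0]) cube([4260, 207, 2830]);
translate([352, 373, 0]) cube([207, 5006, 2830]);
translate([4405, 373, 0]) cube([207, 5006, 2830]);


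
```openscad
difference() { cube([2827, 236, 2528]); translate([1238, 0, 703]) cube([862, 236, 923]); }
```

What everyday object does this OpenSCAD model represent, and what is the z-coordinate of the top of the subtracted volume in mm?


A wall with a window opening. The window head height is 1626 mm.

A wall with a rectangular opening subtracted — a window. Sill at z = 703, opening 923 mm tall, so the head is at 703 + 923 = 1626 mm.


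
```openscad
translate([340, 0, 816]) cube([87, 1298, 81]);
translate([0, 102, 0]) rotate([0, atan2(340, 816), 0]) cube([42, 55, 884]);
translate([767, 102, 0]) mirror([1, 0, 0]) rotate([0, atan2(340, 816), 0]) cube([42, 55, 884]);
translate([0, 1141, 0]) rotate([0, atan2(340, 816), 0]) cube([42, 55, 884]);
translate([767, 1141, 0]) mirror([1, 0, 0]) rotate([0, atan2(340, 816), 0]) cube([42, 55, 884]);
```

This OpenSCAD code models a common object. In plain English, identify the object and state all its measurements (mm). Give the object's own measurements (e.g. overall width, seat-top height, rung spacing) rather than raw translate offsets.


A sawhorse. A 87×1298×81 mm beam (x, y, z) sits on two A-frame leg pairs. Each pair is two raked legs of 42×55 mm section (55 mm along y) splaying symmetrically in x. Each leg rises 816 mm vertically over 340 mm of horizontal reach and is 884 mm long along its own axis. Every leg's outer bottom edge rests on the floor and its outer top edge meets a bottom edge of the beam — the left legs (tilting toward +x) meet the beam's −x bottom edge, the right legs (their mirror images, tilting toward −x) meet its +x bottom edge — so the leg tops tuck under the beam, the beam's underside is 816 mm above the floor, and the feet are 767 mm apart outside-to-outside with the beam centred between them. The two leg pairs are set in 102 mm from either end of the beam.


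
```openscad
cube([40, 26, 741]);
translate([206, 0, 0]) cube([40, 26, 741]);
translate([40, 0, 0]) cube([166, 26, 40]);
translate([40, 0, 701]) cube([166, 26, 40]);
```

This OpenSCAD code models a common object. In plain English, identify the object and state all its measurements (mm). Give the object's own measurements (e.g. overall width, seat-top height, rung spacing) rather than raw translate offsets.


A rectangular picture frame lying in the x–z plane (depth along y). The opening is 166 mm wide (x) by 661 mm tall (z), surrounded by a border 40 mm wide on all four sides. The frame is 26 mm deep and is made of two full-height vertical stiles with two horizontal rails fitted between them.


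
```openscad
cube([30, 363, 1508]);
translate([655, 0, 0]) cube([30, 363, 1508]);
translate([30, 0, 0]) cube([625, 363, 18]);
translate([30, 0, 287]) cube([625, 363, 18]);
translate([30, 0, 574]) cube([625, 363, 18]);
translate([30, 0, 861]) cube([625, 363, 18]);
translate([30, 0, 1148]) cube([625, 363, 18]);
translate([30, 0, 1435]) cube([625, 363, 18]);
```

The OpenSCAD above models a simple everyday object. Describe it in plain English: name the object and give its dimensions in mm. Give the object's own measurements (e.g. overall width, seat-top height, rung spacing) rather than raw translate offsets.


An open bookshelf. Two side panels, each 30 mm thick, 363 mm deep and 1508 mm tall, stand 685 mm apart (outside-to-outside). Between them sit 6 shelves, each 18 mm thick and 363 mm deep, spanning the full gap between the sides. The bottom shelf rests on the floor (its underside at z = 0) and the clear gap between one shelf's top and the next shelf's underside is 269 mm.


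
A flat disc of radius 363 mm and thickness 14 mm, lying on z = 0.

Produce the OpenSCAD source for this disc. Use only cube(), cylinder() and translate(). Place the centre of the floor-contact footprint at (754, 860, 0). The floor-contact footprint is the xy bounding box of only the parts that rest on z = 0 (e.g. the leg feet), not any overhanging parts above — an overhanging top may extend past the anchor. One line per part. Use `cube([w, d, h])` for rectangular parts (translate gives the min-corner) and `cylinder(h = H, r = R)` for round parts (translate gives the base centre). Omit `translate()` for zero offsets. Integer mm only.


translate([754, 860, 0]) cylinder(h = 14, r = 363);


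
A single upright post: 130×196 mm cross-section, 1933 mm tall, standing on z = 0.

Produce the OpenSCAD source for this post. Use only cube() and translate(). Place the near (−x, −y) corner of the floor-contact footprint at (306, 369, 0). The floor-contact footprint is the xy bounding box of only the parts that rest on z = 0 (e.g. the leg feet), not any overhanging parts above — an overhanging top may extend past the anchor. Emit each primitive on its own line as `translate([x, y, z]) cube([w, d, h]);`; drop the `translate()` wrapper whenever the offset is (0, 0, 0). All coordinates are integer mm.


translate([306, 369, 0]) cube([130, 196, 1933]);


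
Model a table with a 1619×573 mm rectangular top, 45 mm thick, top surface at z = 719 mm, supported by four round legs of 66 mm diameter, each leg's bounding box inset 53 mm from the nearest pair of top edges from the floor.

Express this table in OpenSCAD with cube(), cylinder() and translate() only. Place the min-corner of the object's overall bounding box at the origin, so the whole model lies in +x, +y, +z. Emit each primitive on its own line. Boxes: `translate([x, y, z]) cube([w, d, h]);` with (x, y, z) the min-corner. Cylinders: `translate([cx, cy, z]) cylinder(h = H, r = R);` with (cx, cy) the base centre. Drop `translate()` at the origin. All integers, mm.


// leg_h = 719 - 45 = 674
translate([0, 0, 674]) cube([1619, 573, 45]);
translate([86, 86, 0]) cylinder(h = 674, r = 33);
translate([1533, 86, 0]) cylinder(h = 674, r = 33);
translate([86, 487, 0]) cylinder(h = 674, r = 33);
translate([1533, 487, 0]) cylinder(h = 674, r = 33);


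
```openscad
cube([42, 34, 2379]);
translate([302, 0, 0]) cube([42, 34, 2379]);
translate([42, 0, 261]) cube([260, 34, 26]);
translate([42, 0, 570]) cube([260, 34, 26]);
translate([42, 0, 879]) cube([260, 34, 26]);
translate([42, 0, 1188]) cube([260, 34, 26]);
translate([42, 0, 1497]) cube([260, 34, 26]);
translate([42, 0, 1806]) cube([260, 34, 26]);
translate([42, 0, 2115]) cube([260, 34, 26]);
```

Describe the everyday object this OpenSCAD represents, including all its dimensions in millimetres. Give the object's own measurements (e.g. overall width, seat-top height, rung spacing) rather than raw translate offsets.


A straight ladder. Two 42×34 mm vertical rails, 2379 mm tall, stand 344 mm apart (outside-to-outside) with their front faces coplanar on the −y side. 7 rungs, each 34 mm deep and 26 mm tall, span between the inner faces of the rails, front faces flush with the rails. The lowest rung's underside is at z = 261 mm and rungs are spaced 309 mm apart (underside to underside).


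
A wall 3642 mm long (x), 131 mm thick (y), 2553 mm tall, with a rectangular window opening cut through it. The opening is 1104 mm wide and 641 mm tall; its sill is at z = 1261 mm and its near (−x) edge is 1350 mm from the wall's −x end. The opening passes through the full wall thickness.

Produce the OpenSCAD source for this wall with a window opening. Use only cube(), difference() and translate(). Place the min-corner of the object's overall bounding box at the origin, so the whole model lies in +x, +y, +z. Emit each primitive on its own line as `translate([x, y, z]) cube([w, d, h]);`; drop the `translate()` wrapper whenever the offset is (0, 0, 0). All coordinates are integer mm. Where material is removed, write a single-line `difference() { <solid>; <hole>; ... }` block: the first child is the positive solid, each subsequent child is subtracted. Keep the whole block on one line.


difference() { cube([3642, 131, 2553]); translate([1350, 0, 1261]) cube([1104, 131, 641]); }


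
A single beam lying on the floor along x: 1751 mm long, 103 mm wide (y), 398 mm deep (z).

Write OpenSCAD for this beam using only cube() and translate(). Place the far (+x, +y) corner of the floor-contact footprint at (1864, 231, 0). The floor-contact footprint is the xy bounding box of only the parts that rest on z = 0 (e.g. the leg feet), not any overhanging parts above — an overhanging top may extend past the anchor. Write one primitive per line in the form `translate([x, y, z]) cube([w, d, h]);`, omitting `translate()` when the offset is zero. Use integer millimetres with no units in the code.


translate([113, 128, 0]) cube([1751, 103, 398]);


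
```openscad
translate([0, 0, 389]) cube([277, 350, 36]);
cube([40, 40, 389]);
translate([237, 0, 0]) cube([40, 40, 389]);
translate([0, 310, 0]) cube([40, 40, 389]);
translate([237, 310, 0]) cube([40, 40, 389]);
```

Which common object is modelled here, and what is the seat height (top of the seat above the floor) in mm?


A stool. The seat height is 425 mm.

A 277×350×36 slab at z = 389 on four corner posts — a stool. The seat top is 389 + 36 = 425 mm.


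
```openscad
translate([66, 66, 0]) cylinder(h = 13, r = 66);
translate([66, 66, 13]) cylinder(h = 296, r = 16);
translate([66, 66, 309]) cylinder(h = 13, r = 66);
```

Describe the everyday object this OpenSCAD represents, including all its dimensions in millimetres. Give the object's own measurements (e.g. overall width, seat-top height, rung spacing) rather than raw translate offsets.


A spool: two coaxial disc flanges of radius 66 mm and thickness 13 mm, joined by a core cylinder of radius 16 mm and height 296 mm. The lower flange rests on z = 0 and the three cylinders share a vertical axis.


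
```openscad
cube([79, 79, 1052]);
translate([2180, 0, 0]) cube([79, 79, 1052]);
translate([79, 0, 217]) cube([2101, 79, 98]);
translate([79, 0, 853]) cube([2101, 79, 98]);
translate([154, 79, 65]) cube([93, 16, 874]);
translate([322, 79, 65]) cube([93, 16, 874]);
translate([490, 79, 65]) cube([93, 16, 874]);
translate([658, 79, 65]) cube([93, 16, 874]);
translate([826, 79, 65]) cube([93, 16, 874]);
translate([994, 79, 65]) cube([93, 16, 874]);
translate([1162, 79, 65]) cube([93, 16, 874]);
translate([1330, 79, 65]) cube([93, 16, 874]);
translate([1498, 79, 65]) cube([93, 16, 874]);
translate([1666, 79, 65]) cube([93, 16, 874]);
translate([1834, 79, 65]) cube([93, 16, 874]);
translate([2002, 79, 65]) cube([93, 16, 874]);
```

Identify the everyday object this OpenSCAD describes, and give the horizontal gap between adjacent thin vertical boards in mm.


A fence section. The picket gap is 75 mm.

Two posts, two rails, 12 pickets — a fence section. Span 2101 mm holds 12 pickets of 93 mm with 13 equal gaps: ⌊(2101 − 12·93) / 13⌋ = 75 mm.


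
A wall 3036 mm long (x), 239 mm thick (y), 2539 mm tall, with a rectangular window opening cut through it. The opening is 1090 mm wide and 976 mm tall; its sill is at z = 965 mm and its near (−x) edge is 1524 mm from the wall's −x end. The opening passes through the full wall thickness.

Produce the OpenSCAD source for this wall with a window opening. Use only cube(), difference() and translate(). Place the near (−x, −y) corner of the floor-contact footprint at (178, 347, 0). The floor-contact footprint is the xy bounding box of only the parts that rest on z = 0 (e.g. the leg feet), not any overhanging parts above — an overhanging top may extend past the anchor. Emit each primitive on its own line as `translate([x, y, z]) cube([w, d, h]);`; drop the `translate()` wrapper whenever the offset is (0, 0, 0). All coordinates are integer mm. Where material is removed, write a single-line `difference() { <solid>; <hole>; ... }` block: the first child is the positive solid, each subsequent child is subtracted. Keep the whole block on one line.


difference() { translate([178, 347, 0]) cube([3036, 239, 2539]); translate([1702, 347, 965]) cube([1090, 239, 976]); }


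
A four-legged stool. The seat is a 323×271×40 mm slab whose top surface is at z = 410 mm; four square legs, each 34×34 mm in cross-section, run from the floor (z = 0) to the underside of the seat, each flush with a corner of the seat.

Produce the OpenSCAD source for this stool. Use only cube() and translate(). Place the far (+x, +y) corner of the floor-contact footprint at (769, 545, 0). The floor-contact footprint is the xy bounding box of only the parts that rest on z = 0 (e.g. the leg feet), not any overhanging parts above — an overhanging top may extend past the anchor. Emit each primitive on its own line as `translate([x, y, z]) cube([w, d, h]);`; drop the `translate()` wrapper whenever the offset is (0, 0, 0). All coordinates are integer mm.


translate([446, 274, 370]) cube([323, 271, 40]);
translate([446, 274, 0]) cube([34, 34, 370]);
translate([735, 274, 0]) cube([34, 34, 370]);
translate([446, 511, 0]) cube([34, 34, 370]);
translate([735, 511, 0]) cube([34, 34, 370]);


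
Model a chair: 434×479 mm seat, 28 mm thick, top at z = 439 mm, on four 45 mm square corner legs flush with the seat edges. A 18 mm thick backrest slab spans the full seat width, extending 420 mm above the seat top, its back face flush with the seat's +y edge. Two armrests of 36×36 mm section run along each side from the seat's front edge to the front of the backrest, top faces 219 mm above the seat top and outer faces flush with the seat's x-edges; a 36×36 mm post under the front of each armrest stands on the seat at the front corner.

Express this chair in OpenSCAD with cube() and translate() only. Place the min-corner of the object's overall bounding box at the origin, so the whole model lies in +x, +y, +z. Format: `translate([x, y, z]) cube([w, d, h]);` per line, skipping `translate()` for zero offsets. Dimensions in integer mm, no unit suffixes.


translate([0, 0, 411]) cube([434, 479, 28]);
cube([45, 45, 411]);
translate([389, 0, 0]) cube([45, 45, 411]);
translate([0, 434, 0]) cube([45, 45, 411]);
translate([389, 434, 0]) cube([45, 45, 411]);
translate([0, 461, 439]) cube([434, 18, 420]);
translate([0, 0, 622]) cube([36, 461, 36]);
translate([398, 0, 622]) cube([36, 461, 36]);
translate([0, 0, 439]) cube([36, 36, 183]);
translate([398, 0, 439]) cube([36, 36, 183]);


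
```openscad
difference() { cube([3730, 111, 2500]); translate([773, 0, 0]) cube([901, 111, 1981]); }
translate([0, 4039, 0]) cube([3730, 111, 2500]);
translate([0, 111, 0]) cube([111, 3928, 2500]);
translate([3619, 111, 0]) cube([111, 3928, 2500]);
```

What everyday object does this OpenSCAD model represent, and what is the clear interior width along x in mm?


A single room. The interior width is 3508 mm.

Four walls enclosing a rectangle with a door in the front wall — a room. Outside width 3730 minus two 111 mm walls gives 3508 mm.


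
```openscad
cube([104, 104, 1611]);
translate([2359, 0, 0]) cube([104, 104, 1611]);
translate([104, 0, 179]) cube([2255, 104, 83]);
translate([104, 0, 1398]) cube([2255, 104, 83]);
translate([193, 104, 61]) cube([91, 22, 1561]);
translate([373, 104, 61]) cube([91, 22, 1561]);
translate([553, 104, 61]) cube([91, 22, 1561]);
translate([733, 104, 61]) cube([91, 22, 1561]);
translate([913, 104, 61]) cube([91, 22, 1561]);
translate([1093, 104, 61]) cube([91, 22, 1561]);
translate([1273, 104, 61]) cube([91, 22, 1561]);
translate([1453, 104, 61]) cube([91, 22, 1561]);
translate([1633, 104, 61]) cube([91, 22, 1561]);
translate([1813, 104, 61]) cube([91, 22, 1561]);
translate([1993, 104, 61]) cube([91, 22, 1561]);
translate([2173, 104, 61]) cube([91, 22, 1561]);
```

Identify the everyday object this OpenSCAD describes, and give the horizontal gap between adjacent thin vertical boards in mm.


A fence section. The picket gap is 89 mm.

Two posts, two rails, 12 pickets — a fence section. Span 2255 mm holds 12 pickets of 91 mm with 13 equal gaps: ⌊(2255 − 12·91) / 13⌋ = 89 mm.


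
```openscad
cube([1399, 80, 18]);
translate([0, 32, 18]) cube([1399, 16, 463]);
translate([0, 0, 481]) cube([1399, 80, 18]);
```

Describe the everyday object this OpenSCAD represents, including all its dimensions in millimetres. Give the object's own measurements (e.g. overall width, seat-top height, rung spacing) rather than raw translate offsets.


An I-beam lying along x, 1399 mm long. Overall section height 499 mm. Two flanges 80 mm wide (y) and 18 mm thick, one on the floor and one at the top; a web 16 mm thick runs between them, centred on the flange width.


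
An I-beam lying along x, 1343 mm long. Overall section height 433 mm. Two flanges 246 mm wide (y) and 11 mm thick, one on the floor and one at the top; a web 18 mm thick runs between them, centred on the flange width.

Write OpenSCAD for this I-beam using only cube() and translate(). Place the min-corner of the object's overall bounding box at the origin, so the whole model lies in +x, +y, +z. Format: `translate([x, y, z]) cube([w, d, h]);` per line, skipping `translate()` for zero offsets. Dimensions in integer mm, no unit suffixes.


cube([1343, 246, 11]);
translate([0, 114, 11]) cube([1343, 18, 411]);
translate([0, 0, 422]) cube([1343, 246, 11]);


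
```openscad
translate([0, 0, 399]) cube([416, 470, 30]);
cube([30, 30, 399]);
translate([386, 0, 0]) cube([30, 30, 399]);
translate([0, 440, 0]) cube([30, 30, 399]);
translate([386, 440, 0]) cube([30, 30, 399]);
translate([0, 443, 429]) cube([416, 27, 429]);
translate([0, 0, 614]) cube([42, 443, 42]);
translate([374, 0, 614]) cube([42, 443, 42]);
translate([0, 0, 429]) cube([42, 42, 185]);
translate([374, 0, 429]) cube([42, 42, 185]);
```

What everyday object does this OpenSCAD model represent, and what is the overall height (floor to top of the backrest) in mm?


A chair. The overall height is 858 mm.

A slab on four corner posts with a tall panel at the back — a chair. The seat slab sits at z = 399 with thickness 30, and the 429 mm backrest starts at the seat top, so the overall height is 399 + 30 + 429 = 858 mm.


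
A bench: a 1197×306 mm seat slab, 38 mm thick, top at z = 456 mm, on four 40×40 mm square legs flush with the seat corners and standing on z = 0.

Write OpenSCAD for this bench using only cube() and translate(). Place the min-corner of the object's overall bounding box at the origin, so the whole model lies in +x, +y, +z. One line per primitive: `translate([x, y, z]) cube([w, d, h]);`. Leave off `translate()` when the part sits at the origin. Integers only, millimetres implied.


translate([0, 0, 418]) cube([1197, 306, 38]);
cube([40, 40, 418]);
translate([0, 266, 0]) cube([40, 40, 418]);
translate([1157, 0, 0]) cube([40, 40, 418]);
translate([1157, 266, 0]) cube([40, 40, 418]);


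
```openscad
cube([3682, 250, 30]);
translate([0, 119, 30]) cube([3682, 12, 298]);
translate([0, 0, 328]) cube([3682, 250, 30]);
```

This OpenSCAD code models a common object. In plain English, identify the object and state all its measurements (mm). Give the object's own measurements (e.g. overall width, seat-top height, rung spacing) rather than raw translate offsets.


An I-beam lying along x, 3682 mm long. Overall section height 358 mm. Two flanges 250 mm wide (y) and 30 mm thick, one on the floor and one at the top; a web 12 mm thick runs between them, centred on the flange width.


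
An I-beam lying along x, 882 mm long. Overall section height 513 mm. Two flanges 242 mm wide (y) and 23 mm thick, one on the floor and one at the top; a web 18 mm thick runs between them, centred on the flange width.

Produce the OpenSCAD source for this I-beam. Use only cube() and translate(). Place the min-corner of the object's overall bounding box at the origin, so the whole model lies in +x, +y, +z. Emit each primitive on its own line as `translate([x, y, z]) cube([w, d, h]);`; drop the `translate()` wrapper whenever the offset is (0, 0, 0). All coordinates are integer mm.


cube([882, 242, 23]);
translate([0, 112, 23]) cube([882, 18, 467]);
translate([0, 0, 490]) cube([882, 242, 23]);


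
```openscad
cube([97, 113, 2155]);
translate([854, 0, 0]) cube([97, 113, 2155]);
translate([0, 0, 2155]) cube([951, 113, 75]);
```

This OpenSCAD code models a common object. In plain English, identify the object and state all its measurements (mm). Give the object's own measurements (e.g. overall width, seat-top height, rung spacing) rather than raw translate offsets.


A door frame. The clear opening is 757 mm wide and 2155 mm high. Two 97 mm wide jambs, 113 mm deep, stand either side of the opening from the floor to the top of the opening. A 75 mm thick head sits across the top of both jambs, spanning the full outside width of the frame.


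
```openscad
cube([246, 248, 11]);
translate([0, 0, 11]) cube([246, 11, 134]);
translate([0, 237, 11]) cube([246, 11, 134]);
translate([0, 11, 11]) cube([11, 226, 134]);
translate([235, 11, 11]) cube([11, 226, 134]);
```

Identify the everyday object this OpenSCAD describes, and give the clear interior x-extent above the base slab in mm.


An open box. The internal width is 224 mm.

A 246×248 base slab with four walls standing on it — an open box. The base is 246 mm wide and the walls are 11 mm thick, so the internal width is 246 − 2 × 11 = 224 mm.


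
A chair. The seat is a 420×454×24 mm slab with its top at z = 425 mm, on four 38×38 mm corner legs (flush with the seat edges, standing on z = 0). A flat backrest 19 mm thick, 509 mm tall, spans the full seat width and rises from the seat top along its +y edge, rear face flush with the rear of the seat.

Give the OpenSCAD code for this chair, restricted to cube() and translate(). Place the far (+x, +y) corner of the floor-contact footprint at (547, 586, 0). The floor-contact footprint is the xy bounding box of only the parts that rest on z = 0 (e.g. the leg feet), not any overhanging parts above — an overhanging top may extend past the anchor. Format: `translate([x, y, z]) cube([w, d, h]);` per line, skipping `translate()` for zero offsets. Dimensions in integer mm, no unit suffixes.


// leg_h = 425 - 24 = 401
translate([127, 132, 401]) cube([420, 454, 24]);
translate([127, 132, 0]) cube([38, 38, 401]);
translate([509, 132, 0]) cube([38, 38, 401]);
translate([127, 548, 0]) cube([38, 38, 401]);
translate([509, 548, 0]) cube([38, 38, 401]);
translate([127, 567, 425]) cube([420, 19, 509]);


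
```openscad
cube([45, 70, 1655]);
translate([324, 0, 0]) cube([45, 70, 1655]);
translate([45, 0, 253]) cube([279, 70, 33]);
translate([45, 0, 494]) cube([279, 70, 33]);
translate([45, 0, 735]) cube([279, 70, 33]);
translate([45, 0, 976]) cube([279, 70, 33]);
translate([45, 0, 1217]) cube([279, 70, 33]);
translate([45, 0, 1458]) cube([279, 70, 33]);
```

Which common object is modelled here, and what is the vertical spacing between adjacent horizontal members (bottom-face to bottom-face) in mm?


A ladder. The rung spacing is 241 mm.

Two tall 45×70 posts with 6 short bars between them — a ladder. Adjacent rungs sit at z = 253 and z = 494, so the spacing is 494 − 253 = 241 mm.


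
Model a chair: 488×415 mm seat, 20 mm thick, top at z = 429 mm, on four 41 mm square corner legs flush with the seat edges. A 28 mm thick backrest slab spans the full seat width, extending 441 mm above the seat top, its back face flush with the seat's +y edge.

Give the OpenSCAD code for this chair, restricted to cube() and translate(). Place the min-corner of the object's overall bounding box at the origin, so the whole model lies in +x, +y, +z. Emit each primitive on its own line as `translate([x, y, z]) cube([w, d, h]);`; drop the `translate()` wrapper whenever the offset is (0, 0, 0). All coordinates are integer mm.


translate([0, 0, 409]) cube([488, 415, 20]);
cube([41, 41, 409]);
translate([447, 0, 0]) cube([41, 41, 409]);
translate([0, 374, 0]) cube([41, 41, 409]);
translate([447, 374, 0]) cube([41, 41, 409]);
translate([0, 387, 429]) cube([488, 28, 441]);


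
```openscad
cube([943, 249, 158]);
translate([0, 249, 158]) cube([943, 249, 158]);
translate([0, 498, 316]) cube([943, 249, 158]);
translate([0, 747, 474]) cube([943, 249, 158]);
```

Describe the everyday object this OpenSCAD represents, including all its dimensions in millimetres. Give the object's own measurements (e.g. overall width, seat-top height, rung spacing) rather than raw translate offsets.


A straight staircase of 4 solid steps. Each step is 943 mm wide (x), 249 mm deep (y, the going) and 158 mm tall (the rise). The first step rests on the floor; each subsequent step sits one going further in +y and one rise higher in +z, directly behind and above the previous step with no overlap.


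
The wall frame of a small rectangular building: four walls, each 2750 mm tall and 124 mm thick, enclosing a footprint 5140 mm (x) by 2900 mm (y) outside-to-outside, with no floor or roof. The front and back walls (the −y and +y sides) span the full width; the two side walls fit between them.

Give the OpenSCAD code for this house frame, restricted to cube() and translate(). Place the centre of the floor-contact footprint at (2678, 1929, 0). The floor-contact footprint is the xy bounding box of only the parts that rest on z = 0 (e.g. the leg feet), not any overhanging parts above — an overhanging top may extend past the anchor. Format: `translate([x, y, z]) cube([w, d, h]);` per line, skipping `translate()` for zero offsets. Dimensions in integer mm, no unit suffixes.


translate([108, 479, 0]) cube([5140, 124, 2750]);
translate([108, 3255, 0]) cube([5140, 124, 2750]);
translate([108, 603, 0]) cube([124, 2652, 2750]);
translate([5124, 603, 0]) cube([124, 2652, 2750]);


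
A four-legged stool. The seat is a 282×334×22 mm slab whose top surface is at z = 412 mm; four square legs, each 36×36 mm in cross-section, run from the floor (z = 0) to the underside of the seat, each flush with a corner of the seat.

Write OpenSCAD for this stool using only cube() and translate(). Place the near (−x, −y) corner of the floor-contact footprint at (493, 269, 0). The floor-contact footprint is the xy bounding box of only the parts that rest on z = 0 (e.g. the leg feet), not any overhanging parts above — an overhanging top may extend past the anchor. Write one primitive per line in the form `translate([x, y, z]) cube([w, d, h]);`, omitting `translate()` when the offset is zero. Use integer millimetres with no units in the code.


translate([493, 269, 390]) cube([282, 334, 22]);
translate([493, 269, 0]) cube([36, 36, 390]);
translate([739, 269, 0]) cube([36, 36, 390]);
translate([493, 567, 0]) cube([36, 36, 390]);
translate([739, 567, 0]) cube([36, 36, 390]);


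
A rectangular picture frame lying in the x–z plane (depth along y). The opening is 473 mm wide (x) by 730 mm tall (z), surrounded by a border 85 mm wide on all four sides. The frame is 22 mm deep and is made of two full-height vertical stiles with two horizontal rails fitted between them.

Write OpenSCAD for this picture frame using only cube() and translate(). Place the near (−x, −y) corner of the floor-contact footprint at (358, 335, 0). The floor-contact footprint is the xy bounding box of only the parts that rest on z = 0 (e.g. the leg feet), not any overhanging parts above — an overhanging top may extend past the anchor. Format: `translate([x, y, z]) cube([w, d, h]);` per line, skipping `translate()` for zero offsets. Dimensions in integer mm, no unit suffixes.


translate([358, 335, 0]) cube([85, 22, 900]);
translate([916, 335, 0]) cube([85, 22, 900]);
translate([443, 335, 0]) cube([473, 22, 85]);
translate([443, 335, 815]) cube([473, 22, 85]);


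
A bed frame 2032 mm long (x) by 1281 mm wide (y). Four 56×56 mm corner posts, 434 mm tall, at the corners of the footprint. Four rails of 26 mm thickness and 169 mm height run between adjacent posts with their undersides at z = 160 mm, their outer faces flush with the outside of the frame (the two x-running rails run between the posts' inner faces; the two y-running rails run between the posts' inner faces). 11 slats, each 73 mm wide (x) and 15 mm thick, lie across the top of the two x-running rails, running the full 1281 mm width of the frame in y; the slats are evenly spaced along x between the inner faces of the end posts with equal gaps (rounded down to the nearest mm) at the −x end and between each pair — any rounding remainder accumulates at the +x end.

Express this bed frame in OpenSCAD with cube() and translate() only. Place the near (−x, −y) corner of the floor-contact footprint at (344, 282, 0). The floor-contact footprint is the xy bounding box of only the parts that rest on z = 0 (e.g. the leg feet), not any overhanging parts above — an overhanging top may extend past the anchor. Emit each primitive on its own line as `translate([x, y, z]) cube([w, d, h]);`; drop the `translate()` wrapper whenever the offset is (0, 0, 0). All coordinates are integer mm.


translate([344, 282, 0]) cube([56, 56, 434]);
translate([344, 1507, 0]) cube([56, 56, 434]);
translate([2320, 282, 0]) cube([56, 56, 434]);
translate([2320, 1507, 0]) cube([56, 56, 434]);
translate([400, 282, 160]) cube([1920, 26, 169]);
translate([400, 1537, 160]) cube([1920, 26, 169]);
translate([344, 338, 160]) cube([26, 1169, 169]);
translate([2350, 338, 160]) cube([26, 1169, 169]);
translate([493, 282, 329]) cube([73, 1281, 15]);
translate([659, 282, 329]) cube([73, 1281, 15]);
translate([825, 282, 329]) cube([73, 1281, 15]);
translate([991, 282, 329]) cube([73, 1281, 15]);
translate([1157, 282, 329]) cube([73, 1281, 15]);
translate([1323, 282, 329]) cube([73, 1281, 15]);
translate([1489, 282, 329]) cube([73, 1281, 15]);
translate([1655, 282, 329]) cube([73, 1281, 15]);
translate([1821, 282, 329]) cube([73, 1281, 15]);
translate([1987, 282, 329]) cube([73, 1281, 15]);
translate([2153, 282, 329]) cube([73, 1281, 15]);


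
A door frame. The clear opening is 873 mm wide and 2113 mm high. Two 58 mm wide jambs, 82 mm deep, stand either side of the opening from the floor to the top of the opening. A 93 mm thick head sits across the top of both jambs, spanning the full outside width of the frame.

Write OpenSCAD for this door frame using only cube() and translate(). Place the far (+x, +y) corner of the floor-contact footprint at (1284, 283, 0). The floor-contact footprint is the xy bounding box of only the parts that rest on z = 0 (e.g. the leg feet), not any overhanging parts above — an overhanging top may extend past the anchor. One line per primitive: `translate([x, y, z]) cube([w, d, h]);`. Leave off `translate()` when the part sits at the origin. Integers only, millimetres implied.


translate([295, 201, 0]) cube([58, 82, 2113]);
translate([1226, 201, 0]) cube([58, 82, 2113]);
translate([295, 201, 2113]) cube([989, 82, 93]);


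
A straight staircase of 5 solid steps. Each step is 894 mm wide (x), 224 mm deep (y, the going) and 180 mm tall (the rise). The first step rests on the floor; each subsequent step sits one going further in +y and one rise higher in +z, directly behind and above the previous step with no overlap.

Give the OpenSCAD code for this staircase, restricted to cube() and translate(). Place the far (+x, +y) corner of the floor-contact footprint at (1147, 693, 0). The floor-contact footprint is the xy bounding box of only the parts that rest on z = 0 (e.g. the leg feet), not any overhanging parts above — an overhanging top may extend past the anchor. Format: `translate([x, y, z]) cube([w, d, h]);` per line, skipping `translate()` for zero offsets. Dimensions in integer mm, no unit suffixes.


translate([253, 469, 0]) cube([894, 224, 180]);
translate([253, 693, 180]) cube([894, 224, 180]);
translate([253, 917, 360]) cube([894, 224, 180]);
translate([253, 1141, 540]) cube([894, 224, 180]);
translate([253, 1365, 720]) cube([894, 224, 180]);


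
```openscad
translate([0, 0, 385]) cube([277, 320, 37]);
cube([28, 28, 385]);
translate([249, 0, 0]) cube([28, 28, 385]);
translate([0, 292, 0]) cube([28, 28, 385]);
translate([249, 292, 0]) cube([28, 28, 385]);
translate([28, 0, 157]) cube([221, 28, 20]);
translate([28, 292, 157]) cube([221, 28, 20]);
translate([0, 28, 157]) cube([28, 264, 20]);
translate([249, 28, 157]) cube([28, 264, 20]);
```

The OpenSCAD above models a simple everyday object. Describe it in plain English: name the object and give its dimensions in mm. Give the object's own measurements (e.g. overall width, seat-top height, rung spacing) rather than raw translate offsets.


A simple wooden stool: a rectangular seat 277 mm (x) by 320 mm (y), 37 mm thick, top face at z = 422 mm, on four square legs, each 28×28 mm in cross-section. The legs rest on z = 0, each flush with a corner of the seat. Four stretchers, 28 mm wide and 20 mm tall, connect adjacent legs with their undersides at z = 157 mm, each running between the inner faces of the legs it joins and aligned with the legs' outer faces on the other axis.


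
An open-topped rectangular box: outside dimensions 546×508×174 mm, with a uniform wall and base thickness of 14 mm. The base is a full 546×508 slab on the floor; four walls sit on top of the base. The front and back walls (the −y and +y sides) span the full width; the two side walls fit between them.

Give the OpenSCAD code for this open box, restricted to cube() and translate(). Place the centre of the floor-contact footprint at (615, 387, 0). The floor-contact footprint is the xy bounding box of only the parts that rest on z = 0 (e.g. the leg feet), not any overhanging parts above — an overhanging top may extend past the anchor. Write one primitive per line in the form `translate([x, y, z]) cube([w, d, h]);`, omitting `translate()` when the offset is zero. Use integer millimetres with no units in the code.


translate([342, 133, 0]) cube([546, 508, 14]);
translate([342, 133, 14]) cube([546, 14, 160]);
translate([342, 627, 14]) cube([546, 14, 160]);
translate([342, 147, 14]) cube([14, 480, 160]);
translate([874, 147, 14]) cube([14, 480, 160]);


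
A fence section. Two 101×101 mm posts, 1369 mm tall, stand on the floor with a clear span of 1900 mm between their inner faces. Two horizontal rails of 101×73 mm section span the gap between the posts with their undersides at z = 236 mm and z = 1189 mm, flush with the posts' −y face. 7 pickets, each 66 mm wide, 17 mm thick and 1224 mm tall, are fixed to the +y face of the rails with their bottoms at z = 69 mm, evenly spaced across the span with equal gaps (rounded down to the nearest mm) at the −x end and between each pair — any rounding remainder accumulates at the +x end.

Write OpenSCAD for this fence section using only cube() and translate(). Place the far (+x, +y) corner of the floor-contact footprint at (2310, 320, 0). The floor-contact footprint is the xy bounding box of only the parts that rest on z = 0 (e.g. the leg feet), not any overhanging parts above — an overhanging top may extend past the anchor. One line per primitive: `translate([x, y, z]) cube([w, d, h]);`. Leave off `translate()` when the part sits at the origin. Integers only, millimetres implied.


translate([208, 219, 0]) cube([101, 101, 1369]);
translate([2209, 219, 0]) cube([101, 101, 1369]);
translate([309, 219, 236]) cube([1900, 101, 73]);
translate([309, 219, 1189]) cube([1900, 101, 73]);
translate([488, 320, 69]) cube([66, 17, 1224]);
translate([733, 320, 69]) cube([66, 17, 1224]);
translate([978, 320, 69]) cube([66, 17, 1224]);
translate([1223, 320, 69]) cube([66, 17, 1224]);
translate([1468, 320, 69]) cube([66, 17, 1224]);
translate([1713, 320, 69]) cube([66, 17, 1224]);
translate([1958, 320, 69]) cube([66, 17, 1224]);


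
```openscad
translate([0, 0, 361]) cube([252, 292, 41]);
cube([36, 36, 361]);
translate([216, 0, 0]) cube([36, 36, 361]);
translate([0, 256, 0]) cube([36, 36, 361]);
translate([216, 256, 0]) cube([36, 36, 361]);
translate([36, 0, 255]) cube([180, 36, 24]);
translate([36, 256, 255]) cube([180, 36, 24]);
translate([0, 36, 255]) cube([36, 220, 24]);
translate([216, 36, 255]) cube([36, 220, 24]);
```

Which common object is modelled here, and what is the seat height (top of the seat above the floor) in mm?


A stool. The seat height is 402 mm.

A 252×292×41 slab at z = 361 on four corner posts — a stool. The seat top is 361 + 41 = 402 mm.
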